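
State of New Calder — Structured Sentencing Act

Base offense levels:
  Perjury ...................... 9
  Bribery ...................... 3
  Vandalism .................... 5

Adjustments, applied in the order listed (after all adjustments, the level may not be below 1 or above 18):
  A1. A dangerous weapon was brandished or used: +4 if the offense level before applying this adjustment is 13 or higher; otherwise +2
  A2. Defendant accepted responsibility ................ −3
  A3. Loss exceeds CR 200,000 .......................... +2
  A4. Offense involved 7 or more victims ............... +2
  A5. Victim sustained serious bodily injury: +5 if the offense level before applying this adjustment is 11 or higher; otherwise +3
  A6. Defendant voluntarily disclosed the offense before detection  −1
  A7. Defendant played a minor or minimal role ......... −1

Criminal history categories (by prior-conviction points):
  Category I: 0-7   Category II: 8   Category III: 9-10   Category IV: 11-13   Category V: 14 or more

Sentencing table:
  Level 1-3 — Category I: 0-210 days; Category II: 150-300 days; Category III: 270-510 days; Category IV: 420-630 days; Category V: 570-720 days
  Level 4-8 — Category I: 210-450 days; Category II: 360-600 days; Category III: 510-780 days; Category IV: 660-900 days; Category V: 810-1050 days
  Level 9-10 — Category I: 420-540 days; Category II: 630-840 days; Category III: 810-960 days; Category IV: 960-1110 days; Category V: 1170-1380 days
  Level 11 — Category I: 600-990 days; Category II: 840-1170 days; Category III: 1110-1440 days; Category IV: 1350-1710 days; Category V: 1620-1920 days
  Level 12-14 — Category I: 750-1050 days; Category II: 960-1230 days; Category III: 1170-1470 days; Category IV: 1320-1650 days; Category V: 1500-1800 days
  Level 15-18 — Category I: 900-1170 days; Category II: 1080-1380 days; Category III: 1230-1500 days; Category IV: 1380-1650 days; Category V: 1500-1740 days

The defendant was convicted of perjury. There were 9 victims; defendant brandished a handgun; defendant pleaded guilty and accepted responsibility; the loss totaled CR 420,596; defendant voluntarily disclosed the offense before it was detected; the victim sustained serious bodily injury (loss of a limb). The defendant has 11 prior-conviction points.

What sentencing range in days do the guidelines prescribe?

1380-1650 days

Base offense level for perjury: 9.
A1 applies (level before this adjustment is 9 < 13, so +2): 9 + 2 = 11.
A2 applies: 11 − 3 = 8.
A3 applies: 8 + 2 = 10.
A4 applies: 10 + 2 = 12.
A5 applies (level before this adjustment is 12 ≥ 11, so +5): 12 + 5 = 17.
A6 applies: 17 − 1 = 16.
A7 does not apply.
Final offense level: 16.
Criminal history: 11 prior points → Category IV (11-13).
Level 16 falls in the 15-18 band.
Grid: Level 15-18 × Category IV = 1380-1650 days.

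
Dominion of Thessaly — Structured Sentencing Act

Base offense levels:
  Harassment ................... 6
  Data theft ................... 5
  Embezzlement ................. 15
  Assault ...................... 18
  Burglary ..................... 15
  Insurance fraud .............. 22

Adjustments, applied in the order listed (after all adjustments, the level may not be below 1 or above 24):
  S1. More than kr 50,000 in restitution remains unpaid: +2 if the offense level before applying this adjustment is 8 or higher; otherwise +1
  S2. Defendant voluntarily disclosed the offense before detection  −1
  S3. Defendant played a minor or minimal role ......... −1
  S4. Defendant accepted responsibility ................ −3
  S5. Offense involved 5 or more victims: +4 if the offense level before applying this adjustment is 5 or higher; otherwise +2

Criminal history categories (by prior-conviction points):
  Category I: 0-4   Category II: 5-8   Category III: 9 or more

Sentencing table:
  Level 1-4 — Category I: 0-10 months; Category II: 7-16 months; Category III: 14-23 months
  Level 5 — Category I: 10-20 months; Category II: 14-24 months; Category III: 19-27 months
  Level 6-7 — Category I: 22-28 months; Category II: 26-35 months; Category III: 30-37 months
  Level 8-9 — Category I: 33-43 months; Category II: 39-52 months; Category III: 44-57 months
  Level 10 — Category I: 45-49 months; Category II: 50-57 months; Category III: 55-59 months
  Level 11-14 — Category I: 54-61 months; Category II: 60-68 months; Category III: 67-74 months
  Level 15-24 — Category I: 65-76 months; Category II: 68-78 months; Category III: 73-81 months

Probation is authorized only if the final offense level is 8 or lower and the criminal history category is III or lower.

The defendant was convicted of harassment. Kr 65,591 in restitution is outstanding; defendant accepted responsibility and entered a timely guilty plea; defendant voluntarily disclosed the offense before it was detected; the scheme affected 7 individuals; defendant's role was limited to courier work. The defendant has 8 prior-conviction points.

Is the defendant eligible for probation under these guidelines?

Base offense level for harassment: 6.
S1 applies (level before this adjustment is 6 < 8, so +1): 6 + 1 = 7.
S2 applies: 7 − 1 = 6.
S3 applies: 6 − 1 = 5.
S4 applies: 5 − 3 = 2.
S5 applies (level before this adjustment is 2 < 5, so +2): 2 + 2 = 4.
Final offense level: 4.
Criminal history: 8 prior points → Category II (5-8).
Level 4 falls in the 1-4 band.
Grid: Level 1-4 × Category II = 7-16 months.
Probation check: level 4 ≤ 8 and category II ≤ III → eligible.

Yes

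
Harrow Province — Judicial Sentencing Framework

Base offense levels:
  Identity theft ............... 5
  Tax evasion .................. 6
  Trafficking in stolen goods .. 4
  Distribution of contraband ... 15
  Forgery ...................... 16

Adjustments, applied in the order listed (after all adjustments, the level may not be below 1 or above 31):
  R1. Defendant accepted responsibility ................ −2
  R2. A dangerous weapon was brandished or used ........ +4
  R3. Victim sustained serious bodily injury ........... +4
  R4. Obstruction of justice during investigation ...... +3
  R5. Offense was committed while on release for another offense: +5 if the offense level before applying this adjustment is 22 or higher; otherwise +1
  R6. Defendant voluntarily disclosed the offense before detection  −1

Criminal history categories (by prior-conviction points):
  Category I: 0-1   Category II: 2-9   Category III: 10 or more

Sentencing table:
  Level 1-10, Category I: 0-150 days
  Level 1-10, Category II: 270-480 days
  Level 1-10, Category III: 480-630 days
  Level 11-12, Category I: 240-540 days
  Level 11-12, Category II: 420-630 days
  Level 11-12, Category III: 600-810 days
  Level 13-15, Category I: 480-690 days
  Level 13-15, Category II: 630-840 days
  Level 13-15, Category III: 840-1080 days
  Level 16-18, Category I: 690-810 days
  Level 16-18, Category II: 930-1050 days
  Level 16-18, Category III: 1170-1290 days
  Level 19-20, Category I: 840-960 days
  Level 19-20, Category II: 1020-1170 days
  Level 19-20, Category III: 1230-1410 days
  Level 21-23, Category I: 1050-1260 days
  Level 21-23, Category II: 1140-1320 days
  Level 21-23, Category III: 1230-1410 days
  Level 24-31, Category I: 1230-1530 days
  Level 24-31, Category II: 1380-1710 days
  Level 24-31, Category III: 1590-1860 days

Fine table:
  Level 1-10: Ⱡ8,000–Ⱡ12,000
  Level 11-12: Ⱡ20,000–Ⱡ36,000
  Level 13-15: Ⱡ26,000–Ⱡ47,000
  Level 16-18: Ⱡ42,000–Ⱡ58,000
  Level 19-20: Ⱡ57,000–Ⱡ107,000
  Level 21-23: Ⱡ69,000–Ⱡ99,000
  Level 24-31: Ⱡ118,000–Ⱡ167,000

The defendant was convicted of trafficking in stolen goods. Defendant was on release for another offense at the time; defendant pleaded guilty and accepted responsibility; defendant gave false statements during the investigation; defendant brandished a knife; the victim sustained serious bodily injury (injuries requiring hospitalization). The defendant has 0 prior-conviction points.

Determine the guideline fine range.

Base offense level for trafficking in stolen goods: 4.
R1 applies: 4 − 2 = 2.
R2 applies: 2 + 4 = 6.
R3 applies: 6 + 4 = 10.
R4 applies: 10 + 3 = 13.
R5 applies (level before this adjustment is 13 < 22, so +1): 13 + 1 = 14.
R6 does not apply.
Final offense level: 14.
Level 14 falls in the 13-15 band.
Fine table: Level 13-15 → Ⱡ26,000–Ⱡ47,000.

Ⱡ26,000–Ⱡ47,000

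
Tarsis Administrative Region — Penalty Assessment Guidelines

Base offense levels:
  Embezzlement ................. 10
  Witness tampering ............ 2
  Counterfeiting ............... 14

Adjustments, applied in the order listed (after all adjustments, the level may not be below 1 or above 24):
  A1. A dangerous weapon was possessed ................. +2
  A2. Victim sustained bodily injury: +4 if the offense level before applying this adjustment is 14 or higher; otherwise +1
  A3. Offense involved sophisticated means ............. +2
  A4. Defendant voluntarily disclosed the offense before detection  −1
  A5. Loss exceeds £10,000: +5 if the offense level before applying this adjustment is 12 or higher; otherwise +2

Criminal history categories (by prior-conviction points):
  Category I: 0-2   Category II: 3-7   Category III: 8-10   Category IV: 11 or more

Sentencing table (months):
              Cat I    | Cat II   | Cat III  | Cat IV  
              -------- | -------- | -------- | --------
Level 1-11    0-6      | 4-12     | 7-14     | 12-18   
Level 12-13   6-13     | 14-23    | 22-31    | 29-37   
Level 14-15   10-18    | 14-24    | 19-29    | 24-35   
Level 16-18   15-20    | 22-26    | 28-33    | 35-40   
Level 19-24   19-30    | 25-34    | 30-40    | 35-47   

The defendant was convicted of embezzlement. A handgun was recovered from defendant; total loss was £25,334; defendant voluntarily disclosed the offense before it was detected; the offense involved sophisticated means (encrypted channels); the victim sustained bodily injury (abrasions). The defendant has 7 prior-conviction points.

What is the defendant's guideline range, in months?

Base offense level for embezzlement: 10.
A1 applies: 10 + 2 = 12.
A2 applies (level before this adjustment is 12 < 14, so +1): 12 + 1 = 13.
A3 applies: 13 + 2 = 15.
A4 applies: 15 − 1 = 14.
A5 applies (level before this adjustment is 14 ≥ 12, so +5): 14 + 5 = 19.
Final offense level: 19.
Criminal history: 7 prior points → Category II (3-7).
Level 19 falls in the 19-24 band.
Grid: Level 19-24 × Category II = 25-34 months.

25-34 months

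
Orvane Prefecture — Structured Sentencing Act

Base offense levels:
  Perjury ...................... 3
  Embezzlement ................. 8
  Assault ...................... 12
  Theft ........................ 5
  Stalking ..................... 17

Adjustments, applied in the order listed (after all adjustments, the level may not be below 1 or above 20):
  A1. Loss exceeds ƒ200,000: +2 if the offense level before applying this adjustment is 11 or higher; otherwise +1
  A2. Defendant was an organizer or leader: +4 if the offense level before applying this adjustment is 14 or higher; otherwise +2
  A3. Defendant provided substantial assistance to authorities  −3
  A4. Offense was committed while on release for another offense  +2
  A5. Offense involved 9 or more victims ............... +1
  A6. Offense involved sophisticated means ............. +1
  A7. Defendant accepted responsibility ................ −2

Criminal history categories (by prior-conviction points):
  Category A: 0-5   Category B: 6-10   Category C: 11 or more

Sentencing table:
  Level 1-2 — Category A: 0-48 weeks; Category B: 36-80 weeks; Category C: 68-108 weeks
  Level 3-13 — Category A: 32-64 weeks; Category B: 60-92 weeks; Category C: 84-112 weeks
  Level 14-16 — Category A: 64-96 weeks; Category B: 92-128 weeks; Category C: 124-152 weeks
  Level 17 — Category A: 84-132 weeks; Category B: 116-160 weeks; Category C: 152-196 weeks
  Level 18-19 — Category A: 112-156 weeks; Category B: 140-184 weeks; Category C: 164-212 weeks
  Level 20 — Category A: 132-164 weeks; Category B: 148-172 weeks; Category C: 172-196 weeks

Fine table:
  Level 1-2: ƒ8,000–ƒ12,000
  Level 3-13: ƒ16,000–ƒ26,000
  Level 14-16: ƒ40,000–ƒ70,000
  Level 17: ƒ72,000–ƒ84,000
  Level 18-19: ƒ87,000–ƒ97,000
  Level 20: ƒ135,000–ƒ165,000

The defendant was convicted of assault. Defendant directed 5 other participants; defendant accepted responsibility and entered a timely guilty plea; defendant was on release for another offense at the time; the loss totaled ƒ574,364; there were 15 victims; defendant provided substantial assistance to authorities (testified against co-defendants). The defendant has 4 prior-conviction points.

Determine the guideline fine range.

ƒ40,000–ƒ70,000

Base offense level for assault: 12.
A1 applies (level before this adjustment is 12 ≥ 11, so +2): 12 + 2 = 14.
A2 applies (level before this adjustment is 14 ≥ 14, so +4): 14 + 4 = 18.
A3 applies: 18 − 3 = 15.
A4 applies: 15 + 2 = 17.
A5 applies: 17 + 1 = 18.
A7 applies: 18 − 2 = 16.
Final offense level: 16.
Level 16 falls in the 14-16 band.
Fine table: Level 14-16 → ƒ40,000–ƒ70,000.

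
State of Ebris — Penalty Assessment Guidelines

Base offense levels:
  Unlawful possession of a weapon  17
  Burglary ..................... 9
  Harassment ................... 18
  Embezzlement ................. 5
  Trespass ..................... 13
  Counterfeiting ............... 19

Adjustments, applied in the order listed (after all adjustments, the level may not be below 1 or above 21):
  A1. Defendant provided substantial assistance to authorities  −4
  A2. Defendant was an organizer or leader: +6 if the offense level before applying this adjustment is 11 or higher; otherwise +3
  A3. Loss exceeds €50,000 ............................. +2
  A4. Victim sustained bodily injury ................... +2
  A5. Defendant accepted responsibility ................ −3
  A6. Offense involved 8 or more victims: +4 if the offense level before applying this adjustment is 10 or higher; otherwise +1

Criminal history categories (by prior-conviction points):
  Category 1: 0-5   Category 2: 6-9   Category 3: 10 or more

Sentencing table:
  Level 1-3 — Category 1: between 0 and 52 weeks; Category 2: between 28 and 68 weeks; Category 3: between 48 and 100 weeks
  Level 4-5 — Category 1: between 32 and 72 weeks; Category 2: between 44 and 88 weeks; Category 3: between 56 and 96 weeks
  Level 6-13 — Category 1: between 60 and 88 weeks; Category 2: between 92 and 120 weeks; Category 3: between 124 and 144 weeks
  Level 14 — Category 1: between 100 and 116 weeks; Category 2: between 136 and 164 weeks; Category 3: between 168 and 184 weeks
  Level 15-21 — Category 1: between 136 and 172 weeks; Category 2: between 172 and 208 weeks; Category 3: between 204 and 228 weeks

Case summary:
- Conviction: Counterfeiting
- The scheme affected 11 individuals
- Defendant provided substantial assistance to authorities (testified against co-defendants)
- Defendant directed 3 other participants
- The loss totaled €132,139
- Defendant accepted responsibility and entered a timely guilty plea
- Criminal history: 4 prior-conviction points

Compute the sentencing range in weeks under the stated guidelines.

Base offense level for counterfeiting: 19.
A1 applies: 19 − 4 = 15.
A2 applies (level before this adjustment is 15 ≥ 11, so +6): 15 + 6 = 21.
A3 applies: 21 + 2 = 23.
A5 applies: 23 − 3 = 20.
A6 applies (level before this adjustment is 20 ≥ 10, so +4): 20 + 4 = 24.
Level 24 exceeds the maximum of 21; capped at 21.
Final offense level: 21.
Criminal history: 4 prior points → Category 1 (0-5).
Level 21 falls in the 15-21 band.
Grid: Level 15-21 × Category 1 = 136-172 weeks.

136-172 weeks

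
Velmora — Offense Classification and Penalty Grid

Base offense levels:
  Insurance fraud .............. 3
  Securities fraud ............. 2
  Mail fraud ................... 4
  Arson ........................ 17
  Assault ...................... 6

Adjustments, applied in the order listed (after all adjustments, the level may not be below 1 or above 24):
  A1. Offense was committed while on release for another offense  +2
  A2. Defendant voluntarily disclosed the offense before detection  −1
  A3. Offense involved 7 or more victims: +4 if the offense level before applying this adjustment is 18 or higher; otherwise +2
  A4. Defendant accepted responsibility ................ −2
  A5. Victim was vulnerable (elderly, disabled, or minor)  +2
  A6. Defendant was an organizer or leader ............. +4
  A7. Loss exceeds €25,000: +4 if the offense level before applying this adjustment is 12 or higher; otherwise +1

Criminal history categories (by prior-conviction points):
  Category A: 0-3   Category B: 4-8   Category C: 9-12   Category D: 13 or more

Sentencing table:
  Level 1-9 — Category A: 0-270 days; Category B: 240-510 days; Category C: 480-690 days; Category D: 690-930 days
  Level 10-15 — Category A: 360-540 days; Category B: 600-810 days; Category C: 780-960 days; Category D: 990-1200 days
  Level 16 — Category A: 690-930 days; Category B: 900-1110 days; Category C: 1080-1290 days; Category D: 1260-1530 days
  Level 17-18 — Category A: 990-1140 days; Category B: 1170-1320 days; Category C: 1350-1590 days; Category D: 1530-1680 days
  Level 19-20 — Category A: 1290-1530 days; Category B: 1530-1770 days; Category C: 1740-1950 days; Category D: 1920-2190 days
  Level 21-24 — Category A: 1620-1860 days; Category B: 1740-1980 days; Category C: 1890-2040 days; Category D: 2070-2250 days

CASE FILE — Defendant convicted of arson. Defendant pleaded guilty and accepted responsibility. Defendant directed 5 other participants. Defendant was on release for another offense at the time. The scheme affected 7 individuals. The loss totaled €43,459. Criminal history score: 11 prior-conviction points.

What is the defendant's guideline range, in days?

Base offense level for arson: 17.
A1 applies: 17 + 2 = 19.
A2 does not apply.
A3 applies (level before this adjustment is 19 ≥ 18, so +4): 19 + 4 = 23.
A4 applies: 23 − 2 = 21.
A6 applies: 21 + 4 = 25.
A7 applies (level before this adjustment is 25 ≥ 12, so +4): 25 + 4 = 29.
Level 29 exceeds the maximum of 24; capped at 24.
Final offense level: 24.
Criminal history: 11 prior points → Category C (9-12).
Level 24 falls in the 21-24 band.
Grid: Level 21-24 × Category C = 1890-2040 days.

1890-2040 days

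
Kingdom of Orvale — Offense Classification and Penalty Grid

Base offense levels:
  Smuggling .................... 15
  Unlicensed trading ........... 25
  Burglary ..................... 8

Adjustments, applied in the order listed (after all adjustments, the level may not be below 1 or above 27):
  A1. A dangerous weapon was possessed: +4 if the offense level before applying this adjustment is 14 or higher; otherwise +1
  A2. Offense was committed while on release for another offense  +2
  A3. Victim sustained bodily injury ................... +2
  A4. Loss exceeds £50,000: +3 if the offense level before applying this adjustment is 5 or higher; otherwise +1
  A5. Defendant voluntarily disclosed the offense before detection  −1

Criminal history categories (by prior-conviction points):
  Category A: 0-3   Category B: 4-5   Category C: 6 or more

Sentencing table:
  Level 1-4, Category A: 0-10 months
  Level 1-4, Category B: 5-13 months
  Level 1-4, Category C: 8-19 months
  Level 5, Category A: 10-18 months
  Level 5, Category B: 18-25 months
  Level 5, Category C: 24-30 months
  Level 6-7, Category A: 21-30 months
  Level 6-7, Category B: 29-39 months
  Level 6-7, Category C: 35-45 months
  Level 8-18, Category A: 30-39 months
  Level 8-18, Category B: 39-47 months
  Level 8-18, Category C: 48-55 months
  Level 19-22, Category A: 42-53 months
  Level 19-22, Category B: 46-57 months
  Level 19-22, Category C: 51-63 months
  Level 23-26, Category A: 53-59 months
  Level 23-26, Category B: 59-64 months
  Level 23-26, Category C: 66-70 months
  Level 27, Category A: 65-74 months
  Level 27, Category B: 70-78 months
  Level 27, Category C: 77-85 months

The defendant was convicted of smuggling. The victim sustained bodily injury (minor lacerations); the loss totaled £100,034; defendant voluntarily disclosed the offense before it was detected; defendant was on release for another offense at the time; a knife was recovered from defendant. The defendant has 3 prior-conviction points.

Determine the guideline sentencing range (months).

Base offense level for smuggling: 15.
A1 applies (level before this adjustment is 15 ≥ 14, so +4): 15 + 4 = 19.
A2 applies: 19 + 2 = 21.
A3 applies: 21 + 2 = 23.
A4 applies (level before this adjustment is 23 ≥ 5, so +3): 23 + 3 = 26.
A5 applies: 26 − 1 = 25.
Final offense level: 25.
Criminal history: 3 prior points → Category A (0-3).
Level 25 falls in the 23-26 band.
Grid: Level 23-26 × Category A = 53-59 months.

53-59 months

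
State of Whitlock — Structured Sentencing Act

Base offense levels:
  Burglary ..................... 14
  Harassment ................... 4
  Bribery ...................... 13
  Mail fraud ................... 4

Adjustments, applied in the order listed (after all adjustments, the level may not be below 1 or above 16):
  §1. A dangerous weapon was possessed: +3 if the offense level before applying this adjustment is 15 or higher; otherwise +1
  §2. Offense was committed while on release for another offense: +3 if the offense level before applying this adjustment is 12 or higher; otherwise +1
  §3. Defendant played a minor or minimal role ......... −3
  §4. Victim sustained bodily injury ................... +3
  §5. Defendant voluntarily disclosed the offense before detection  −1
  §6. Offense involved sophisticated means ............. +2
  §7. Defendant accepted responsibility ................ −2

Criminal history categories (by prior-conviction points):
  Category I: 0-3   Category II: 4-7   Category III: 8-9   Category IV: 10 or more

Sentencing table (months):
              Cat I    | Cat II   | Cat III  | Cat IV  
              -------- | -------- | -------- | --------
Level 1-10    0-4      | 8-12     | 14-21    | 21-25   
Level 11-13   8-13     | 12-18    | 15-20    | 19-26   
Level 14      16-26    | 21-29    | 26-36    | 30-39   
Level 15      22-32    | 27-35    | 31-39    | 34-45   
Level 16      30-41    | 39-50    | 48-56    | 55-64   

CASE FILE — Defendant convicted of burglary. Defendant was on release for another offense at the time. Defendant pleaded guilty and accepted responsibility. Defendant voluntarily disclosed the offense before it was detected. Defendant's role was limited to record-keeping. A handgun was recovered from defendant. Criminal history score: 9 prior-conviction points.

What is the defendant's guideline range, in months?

Base offense level for burglary: 14.
§1 applies (level before this adjustment is 14 < 15, so +1): 14 + 1 = 15.
§2 applies (level before this adjustment is 15 ≥ 12, so +3): 15 + 3 = 18.
§3 applies: 18 − 3 = 15.
§4 does not apply.
§5 applies: 15 − 1 = 14.
§6 does not apply.
§7 applies: 14 − 2 = 12.
Final offense level: 12.
Criminal history: 9 prior points → Category III (8-9).
Level 12 falls in the 11-13 band.
Grid: Level 11-13 × Category III = 15-20 months.

15-20 months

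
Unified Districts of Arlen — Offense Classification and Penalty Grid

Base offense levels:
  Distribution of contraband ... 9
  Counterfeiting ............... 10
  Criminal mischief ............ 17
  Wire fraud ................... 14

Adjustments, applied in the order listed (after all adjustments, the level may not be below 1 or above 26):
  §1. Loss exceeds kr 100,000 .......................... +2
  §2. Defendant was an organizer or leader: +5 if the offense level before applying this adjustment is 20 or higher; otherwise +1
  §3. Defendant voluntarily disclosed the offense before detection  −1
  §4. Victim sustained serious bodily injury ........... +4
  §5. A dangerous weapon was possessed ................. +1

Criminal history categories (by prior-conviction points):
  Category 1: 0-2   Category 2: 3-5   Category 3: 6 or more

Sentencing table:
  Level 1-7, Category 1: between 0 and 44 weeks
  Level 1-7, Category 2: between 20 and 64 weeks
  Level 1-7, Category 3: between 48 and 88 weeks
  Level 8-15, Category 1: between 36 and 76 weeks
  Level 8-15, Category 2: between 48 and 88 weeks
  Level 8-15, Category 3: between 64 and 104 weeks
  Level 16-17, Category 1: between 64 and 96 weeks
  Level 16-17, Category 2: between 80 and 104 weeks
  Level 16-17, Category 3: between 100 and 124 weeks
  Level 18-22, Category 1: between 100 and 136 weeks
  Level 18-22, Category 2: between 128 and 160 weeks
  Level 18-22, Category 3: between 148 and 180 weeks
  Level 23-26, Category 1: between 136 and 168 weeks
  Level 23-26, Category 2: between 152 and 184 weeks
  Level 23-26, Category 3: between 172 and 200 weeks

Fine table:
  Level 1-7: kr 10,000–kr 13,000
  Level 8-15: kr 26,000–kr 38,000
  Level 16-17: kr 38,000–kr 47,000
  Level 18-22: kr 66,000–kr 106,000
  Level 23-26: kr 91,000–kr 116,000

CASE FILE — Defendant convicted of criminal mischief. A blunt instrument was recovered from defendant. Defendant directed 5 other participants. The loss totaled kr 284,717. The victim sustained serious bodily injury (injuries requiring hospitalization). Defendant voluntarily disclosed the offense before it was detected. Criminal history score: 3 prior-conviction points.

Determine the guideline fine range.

kr 91,000–kr 116,000

Base offense level for criminal mischief: 17.
§1 applies: 17 + 2 = 19.
§2 applies (level before this adjustment is 19 < 20, so +1): 19 + 1 = 20.
§3 applies: 20 − 1 = 19.
§4 applies: 19 + 4 = 23.
§5 applies: 23 + 1 = 24.
Final offense level: 24.
Level 24 falls in the 23-26 band.
Fine table: Level 23-26 → kr 91,000–kr 116,000.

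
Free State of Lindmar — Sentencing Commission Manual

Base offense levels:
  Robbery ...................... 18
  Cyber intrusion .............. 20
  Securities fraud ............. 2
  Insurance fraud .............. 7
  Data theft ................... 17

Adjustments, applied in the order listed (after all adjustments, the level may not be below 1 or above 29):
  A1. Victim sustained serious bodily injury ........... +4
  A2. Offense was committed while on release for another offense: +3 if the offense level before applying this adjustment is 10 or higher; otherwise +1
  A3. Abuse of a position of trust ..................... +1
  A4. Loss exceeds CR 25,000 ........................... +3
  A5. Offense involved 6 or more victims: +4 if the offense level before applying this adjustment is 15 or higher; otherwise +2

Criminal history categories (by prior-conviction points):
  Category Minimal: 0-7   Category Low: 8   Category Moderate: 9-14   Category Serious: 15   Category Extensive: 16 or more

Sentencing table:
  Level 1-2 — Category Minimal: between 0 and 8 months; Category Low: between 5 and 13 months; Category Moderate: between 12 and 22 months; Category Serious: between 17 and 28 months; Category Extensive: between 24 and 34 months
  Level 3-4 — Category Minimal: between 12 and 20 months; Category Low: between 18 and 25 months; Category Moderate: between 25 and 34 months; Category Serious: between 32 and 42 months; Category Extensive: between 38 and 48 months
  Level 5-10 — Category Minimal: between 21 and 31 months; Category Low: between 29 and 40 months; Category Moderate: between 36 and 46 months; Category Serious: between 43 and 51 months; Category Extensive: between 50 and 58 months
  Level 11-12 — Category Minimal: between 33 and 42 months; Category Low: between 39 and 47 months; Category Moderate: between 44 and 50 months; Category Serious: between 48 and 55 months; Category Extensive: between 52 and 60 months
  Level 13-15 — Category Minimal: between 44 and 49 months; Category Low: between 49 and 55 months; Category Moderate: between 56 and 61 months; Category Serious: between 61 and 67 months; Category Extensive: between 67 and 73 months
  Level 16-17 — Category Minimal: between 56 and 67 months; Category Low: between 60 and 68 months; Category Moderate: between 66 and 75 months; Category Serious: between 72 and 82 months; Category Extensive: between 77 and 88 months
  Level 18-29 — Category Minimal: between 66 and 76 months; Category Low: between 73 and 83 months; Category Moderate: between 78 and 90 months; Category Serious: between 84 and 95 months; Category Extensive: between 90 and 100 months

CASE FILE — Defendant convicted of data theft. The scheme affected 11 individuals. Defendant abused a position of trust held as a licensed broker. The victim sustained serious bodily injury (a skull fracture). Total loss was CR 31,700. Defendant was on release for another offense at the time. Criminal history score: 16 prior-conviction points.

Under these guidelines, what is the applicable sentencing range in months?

Base offense level for data theft: 17.
A1 applies: 17 + 4 = 21.
A2 applies (level before this adjustment is 21 ≥ 10, so +3): 21 + 3 = 24.
A3 applies: 24 + 1 = 25.
A4 applies: 25 + 3 = 28.
A5 applies (level before this adjustment is 28 ≥ 15, so +4): 28 + 4 = 32.
Level 32 exceeds the maximum of 29; capped at 29.
Final offense level: 29.
Criminal history: 16 prior points → Category Extensive (16+).
Level 29 falls in the 18-29 band.
Grid: Level 18-29 × Category Extensive = 90-100 months.

90-100 months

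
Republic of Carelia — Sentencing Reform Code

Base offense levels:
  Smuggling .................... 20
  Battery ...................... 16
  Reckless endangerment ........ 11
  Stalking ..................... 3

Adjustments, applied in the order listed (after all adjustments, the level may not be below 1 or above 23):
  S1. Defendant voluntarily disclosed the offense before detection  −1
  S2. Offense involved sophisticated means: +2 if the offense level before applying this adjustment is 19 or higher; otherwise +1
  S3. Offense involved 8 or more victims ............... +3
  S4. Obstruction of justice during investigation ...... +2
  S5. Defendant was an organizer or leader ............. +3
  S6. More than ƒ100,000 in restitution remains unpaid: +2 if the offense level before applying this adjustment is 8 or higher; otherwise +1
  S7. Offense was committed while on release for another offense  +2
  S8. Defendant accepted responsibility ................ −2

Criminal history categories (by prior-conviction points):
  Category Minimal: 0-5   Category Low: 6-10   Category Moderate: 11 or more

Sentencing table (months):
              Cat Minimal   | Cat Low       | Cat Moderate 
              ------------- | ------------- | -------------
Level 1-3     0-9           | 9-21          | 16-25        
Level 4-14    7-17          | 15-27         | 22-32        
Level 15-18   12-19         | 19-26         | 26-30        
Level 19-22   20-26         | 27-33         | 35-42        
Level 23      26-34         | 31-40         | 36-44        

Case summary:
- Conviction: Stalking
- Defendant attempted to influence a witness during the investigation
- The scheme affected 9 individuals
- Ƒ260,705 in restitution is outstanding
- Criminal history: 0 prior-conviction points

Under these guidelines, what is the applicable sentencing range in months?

7-17 months

Base offense level for stalking: 3.
S1 does not apply.
S3 applies: 3 + 3 = 6.
S4 applies: 6 + 2 = 8.
S5 does not apply.
S6 applies (level before this adjustment is 8 ≥ 8, so +2): 8 + 2 = 10.
Final offense level: 10.
Criminal history: 0 prior points → Category Minimal (0-5).
Level 10 falls in the 4-14 band.
Grid: Level 4-14 × Category Minimal = 7-17 months.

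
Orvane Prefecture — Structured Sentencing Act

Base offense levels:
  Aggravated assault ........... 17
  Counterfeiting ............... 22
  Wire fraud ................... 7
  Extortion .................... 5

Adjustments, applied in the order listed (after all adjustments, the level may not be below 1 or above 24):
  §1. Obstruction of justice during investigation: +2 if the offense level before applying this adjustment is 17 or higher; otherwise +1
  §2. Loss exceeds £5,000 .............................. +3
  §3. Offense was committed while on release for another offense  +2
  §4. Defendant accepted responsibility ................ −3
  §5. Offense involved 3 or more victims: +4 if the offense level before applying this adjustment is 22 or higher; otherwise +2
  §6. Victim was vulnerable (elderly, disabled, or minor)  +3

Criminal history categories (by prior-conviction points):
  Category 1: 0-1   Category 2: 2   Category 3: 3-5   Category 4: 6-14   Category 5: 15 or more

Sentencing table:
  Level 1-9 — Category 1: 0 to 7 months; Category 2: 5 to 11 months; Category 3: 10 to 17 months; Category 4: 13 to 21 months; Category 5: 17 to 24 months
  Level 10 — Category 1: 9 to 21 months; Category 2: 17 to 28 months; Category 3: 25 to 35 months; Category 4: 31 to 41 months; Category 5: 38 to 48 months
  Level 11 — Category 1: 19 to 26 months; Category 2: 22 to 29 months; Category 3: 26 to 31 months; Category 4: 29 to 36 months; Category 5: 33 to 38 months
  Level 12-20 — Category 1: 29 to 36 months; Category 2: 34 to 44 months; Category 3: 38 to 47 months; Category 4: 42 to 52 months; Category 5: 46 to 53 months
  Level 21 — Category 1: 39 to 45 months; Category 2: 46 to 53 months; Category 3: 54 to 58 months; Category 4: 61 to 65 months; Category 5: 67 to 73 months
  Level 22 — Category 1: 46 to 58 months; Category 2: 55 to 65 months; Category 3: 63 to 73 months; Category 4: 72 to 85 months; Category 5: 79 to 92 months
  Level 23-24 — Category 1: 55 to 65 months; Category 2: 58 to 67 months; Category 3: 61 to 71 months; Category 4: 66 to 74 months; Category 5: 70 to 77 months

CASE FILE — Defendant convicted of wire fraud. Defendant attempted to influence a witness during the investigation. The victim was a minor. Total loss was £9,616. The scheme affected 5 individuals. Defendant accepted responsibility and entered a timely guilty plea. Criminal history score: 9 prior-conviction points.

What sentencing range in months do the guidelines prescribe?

42-52 months

Base offense level for wire fraud: 7.
§1 applies (level before this adjustment is 7 < 17, so +1): 7 + 1 = 8.
§2 applies: 8 + 3 = 11.
§4 applies: 11 − 3 = 8.
§5 applies (level before this adjustment is 8 < 22, so +2): 8 + 2 = 10.
§6 applies: 10 + 3 = 13.
Final offense level: 13.
Criminal history: 9 prior points → Category 4 (6-14).
Level 13 falls in the 12-20 band.
Grid: Level 12-20 × Category 4 = 42-52 months.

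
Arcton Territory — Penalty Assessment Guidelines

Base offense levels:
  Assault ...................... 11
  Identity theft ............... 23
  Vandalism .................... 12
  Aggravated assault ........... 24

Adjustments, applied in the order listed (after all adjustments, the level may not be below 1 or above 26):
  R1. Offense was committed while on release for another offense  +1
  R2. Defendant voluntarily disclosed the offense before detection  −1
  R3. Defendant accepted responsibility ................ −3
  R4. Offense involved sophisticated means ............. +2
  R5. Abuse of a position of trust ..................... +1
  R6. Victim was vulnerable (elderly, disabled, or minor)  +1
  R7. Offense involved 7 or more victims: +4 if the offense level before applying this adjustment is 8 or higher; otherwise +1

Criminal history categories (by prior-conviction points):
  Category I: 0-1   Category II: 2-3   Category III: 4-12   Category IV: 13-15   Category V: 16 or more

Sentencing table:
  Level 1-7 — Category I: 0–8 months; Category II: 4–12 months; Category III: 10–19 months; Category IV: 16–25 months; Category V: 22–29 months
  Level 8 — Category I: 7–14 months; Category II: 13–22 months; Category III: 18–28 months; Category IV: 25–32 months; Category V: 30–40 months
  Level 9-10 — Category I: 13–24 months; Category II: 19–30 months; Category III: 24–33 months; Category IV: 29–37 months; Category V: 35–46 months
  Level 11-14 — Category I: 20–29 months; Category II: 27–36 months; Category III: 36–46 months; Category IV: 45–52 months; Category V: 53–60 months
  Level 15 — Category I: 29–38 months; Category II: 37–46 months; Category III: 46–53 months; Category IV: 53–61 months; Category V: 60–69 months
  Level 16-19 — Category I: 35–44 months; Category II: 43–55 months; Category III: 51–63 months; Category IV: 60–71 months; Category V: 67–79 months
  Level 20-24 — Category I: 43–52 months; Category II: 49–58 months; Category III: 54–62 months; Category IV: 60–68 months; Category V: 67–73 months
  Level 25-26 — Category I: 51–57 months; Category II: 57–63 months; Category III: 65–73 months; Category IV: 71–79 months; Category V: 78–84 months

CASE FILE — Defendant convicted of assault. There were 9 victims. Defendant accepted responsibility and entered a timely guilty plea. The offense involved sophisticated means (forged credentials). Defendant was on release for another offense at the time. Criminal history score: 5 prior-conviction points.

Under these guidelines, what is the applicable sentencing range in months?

Base offense level for assault: 11.
R1 applies: 11 + 1 = 12.
R2 does not apply.
R3 applies: 12 − 3 = 9.
R4 applies: 9 + 2 = 11.
R7 applies (level before this adjustment is 11 ≥ 8, so +4): 11 + 4 = 15.
Final offense level: 15.
Criminal history: 5 prior points → Category III (4-12).
Level 15 falls in the 15 band.
Grid: Level 15 × Category III = 46-53 months.

46-53 months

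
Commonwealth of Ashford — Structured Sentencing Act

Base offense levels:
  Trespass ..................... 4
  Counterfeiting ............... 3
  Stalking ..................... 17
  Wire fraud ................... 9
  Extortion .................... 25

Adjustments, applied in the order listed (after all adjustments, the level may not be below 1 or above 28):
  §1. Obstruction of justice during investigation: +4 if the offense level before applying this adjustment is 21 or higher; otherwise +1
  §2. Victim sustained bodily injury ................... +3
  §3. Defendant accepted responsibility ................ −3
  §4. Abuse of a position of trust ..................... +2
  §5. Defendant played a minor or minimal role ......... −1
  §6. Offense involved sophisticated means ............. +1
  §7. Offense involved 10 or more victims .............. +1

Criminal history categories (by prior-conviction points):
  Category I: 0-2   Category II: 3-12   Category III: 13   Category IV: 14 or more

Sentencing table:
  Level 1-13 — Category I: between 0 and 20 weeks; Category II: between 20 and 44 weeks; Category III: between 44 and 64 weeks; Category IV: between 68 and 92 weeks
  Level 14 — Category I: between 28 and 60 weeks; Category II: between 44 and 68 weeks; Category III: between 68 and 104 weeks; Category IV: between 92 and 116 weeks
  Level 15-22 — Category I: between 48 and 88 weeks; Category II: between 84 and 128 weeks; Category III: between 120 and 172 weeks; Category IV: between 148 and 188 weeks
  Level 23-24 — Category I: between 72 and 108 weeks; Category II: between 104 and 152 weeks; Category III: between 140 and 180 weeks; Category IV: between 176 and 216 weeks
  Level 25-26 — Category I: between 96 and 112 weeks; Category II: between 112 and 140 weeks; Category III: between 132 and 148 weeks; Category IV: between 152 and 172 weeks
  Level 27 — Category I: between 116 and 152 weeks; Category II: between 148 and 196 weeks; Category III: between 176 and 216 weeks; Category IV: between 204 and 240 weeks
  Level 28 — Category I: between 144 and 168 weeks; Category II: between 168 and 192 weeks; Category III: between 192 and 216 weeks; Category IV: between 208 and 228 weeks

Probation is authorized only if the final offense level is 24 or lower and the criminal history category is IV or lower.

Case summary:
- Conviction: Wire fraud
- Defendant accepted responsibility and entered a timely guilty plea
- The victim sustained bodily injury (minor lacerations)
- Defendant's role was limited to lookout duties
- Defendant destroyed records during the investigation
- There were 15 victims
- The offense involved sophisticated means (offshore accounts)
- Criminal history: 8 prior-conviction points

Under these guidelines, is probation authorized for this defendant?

Base offense level for wire fraud: 9.
§1 applies (level before this adjustment is 9 < 21, so +1): 9 + 1 = 10.
§2 applies: 10 + 3 = 13.
§3 applies: 13 − 3 = 10.
§5 applies: 10 − 1 = 9.
§6 applies: 9 + 1 = 10.
§7 applies: 10 + 1 = 11.
Final offense level: 11.
Criminal history: 8 prior points → Category II (3-12).
Level 11 falls in the 1-13 band.
Grid: Level 1-13 × Category II = 20-44 weeks.
Probation check: level 11 ≤ 24 and category II ≤ IV → eligible.

Yes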